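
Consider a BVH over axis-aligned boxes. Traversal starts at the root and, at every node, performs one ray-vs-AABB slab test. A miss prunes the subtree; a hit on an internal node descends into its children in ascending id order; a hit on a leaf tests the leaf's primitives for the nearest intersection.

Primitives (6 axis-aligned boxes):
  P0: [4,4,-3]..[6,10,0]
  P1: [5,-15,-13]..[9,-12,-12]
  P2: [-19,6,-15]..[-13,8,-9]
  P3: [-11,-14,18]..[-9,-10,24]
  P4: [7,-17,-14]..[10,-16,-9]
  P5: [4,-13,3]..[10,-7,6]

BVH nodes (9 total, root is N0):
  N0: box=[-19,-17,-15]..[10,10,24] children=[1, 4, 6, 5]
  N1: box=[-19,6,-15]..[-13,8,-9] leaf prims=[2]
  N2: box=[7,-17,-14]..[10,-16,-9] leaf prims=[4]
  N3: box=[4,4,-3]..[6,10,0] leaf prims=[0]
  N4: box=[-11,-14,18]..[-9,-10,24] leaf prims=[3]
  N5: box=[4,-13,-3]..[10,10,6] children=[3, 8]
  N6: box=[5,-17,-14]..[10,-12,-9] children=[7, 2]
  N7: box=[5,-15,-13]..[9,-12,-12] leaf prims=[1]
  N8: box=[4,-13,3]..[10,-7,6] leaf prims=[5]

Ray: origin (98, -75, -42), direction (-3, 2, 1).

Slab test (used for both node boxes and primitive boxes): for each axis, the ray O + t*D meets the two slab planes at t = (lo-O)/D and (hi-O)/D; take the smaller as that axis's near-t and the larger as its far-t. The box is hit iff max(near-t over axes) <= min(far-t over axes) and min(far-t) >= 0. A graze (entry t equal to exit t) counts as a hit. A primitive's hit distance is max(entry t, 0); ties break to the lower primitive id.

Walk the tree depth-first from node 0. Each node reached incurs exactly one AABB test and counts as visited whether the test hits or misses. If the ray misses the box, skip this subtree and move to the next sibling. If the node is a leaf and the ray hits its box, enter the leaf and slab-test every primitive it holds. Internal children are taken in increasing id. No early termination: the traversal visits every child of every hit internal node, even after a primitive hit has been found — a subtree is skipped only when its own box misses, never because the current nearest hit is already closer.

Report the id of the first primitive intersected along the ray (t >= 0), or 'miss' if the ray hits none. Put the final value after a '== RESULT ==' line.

Trace the traversal:
N0 x:[88/3,39] y:[29,85/2] z:[27,66] -> hit [88/3,39], descend [1, 4, 5, 6]
  N1 x:[37,39] y:[81/2,83/2] z:[27,33] -> miss, prune
  N4 x:[107/3,109/3] y:[61/2,65/2] z:[60,66] -> miss, prune
  N5 x:[88/3,94/3] y:[31,85/2] z:[39,48] -> miss, prune
  N6 x:[88/3,31] y:[29,63/2] z:[28,33] -> hit [88/3,31], descend [2, 7]
    N2 x:[88/3,91/3] y:[29,59/2] z:[28,33] -> hit [88/3,59/2] leaf, test {P4@t=88/3}
    N7 x:[89/3,31] y:[30,63/2] z:[29,30] -> hit [30,30] leaf, test {P1@t=30}

7 AABB tests over nodes [0, 1, 4, 5, 6, 2, 7]; 2 leaves entered; closest P4.

== RESULT ==
4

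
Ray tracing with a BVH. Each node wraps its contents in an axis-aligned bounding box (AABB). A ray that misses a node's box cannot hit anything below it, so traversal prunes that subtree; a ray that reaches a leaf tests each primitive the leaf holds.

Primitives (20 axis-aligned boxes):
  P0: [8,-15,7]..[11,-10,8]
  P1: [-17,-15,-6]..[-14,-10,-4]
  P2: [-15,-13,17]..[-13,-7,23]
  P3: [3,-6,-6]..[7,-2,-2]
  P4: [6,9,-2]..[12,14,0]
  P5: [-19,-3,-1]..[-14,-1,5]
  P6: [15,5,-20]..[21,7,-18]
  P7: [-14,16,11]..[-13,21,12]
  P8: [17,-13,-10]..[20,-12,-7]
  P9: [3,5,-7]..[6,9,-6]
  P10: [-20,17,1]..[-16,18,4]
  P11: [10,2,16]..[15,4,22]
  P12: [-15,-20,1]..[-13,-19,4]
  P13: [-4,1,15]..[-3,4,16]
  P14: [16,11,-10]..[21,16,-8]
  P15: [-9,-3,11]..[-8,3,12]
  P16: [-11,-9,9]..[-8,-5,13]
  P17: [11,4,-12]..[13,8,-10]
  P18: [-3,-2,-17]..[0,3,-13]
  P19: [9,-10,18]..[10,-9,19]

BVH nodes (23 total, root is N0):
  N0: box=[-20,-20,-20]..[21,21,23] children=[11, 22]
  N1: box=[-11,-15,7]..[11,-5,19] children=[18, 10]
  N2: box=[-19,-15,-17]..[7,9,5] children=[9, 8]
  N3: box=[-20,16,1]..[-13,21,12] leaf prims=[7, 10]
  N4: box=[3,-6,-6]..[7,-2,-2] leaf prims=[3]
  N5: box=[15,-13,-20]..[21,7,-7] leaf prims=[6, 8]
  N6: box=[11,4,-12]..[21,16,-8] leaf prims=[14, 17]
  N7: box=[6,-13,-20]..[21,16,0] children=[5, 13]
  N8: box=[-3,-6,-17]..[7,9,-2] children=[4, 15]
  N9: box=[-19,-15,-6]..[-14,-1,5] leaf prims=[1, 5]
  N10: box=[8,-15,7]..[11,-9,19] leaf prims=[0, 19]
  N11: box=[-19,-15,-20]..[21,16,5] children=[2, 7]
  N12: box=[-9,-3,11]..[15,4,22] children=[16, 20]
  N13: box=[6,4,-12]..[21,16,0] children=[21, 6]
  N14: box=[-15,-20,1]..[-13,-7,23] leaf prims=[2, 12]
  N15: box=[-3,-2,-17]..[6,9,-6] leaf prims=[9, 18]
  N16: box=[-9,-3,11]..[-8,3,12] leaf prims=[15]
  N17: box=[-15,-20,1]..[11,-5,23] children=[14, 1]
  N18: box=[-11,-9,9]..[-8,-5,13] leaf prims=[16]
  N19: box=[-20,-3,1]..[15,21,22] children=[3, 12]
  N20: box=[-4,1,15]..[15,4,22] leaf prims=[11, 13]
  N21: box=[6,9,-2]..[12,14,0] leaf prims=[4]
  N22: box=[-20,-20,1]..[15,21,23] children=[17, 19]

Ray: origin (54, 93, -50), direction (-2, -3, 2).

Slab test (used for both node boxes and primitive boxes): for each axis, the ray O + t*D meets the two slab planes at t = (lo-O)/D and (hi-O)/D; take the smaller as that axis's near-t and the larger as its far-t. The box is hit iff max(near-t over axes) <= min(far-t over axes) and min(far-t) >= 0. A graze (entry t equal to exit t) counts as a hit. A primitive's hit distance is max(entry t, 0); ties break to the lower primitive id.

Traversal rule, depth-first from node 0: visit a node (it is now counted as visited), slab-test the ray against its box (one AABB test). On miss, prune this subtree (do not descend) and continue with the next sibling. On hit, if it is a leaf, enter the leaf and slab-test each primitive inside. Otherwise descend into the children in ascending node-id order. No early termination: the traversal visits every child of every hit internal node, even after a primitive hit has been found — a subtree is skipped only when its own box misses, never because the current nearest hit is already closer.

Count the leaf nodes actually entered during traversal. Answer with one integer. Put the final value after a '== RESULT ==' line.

Walk:
N0 x:[33/2,37] y:[24,113/3] z:[15,73/2] -> hit [24,73/2], descend [11, 22]
  N11 x:[33/2,73/2] y:[77/3,36] z:[15,55/2] -> hit [77/3,55/2], descend [2, 7]
    N2 x:[47/2,73/2] y:[28,36] z:[33/2,55/2] -> miss, prune
    N7 x:[33/2,24] y:[77/3,106/3] z:[15,25] -> miss, prune
  N22 x:[39/2,37] y:[24,113/3] z:[51/2,73/2] -> hit [51/2,73/2], descend [17, 19]
    N17 x:[43/2,69/2] y:[98/3,113/3] z:[51/2,73/2] -> hit [98/3,69/2], descend [1, 14]
      N1 x:[43/2,65/2] y:[98/3,36] z:[57/2,69/2] -> miss, prune
      N14 x:[67/2,69/2] y:[100/3,113/3] z:[51/2,73/2] -> hit [67/2,69/2] leaf, test {P2@t=67/2, P12(miss)}
    N19 x:[39/2,37] y:[24,32] z:[51/2,36] -> hit [51/2,32], descend [3, 12]
      N3 x:[67/2,37] y:[24,77/3] z:[51/2,31] -> miss, prune
      N12 x:[39/2,63/2] y:[89/3,32] z:[61/2,36] -> hit [61/2,63/2], descend [16, 20]
        N16 x:[31,63/2] y:[30,32] z:[61/2,31] -> hit [31,31] leaf, test {P15@t=31}
        N20 x:[39/2,29] y:[89/3,92/3] z:[65/2,36] -> miss, prune

order=[0, 11, 2, 7, 22, 17, 1, 14, 19, 3, 12, 16, 20]  |boxes|=13  |leaves|=2  hit=P15

== RESULT ==
2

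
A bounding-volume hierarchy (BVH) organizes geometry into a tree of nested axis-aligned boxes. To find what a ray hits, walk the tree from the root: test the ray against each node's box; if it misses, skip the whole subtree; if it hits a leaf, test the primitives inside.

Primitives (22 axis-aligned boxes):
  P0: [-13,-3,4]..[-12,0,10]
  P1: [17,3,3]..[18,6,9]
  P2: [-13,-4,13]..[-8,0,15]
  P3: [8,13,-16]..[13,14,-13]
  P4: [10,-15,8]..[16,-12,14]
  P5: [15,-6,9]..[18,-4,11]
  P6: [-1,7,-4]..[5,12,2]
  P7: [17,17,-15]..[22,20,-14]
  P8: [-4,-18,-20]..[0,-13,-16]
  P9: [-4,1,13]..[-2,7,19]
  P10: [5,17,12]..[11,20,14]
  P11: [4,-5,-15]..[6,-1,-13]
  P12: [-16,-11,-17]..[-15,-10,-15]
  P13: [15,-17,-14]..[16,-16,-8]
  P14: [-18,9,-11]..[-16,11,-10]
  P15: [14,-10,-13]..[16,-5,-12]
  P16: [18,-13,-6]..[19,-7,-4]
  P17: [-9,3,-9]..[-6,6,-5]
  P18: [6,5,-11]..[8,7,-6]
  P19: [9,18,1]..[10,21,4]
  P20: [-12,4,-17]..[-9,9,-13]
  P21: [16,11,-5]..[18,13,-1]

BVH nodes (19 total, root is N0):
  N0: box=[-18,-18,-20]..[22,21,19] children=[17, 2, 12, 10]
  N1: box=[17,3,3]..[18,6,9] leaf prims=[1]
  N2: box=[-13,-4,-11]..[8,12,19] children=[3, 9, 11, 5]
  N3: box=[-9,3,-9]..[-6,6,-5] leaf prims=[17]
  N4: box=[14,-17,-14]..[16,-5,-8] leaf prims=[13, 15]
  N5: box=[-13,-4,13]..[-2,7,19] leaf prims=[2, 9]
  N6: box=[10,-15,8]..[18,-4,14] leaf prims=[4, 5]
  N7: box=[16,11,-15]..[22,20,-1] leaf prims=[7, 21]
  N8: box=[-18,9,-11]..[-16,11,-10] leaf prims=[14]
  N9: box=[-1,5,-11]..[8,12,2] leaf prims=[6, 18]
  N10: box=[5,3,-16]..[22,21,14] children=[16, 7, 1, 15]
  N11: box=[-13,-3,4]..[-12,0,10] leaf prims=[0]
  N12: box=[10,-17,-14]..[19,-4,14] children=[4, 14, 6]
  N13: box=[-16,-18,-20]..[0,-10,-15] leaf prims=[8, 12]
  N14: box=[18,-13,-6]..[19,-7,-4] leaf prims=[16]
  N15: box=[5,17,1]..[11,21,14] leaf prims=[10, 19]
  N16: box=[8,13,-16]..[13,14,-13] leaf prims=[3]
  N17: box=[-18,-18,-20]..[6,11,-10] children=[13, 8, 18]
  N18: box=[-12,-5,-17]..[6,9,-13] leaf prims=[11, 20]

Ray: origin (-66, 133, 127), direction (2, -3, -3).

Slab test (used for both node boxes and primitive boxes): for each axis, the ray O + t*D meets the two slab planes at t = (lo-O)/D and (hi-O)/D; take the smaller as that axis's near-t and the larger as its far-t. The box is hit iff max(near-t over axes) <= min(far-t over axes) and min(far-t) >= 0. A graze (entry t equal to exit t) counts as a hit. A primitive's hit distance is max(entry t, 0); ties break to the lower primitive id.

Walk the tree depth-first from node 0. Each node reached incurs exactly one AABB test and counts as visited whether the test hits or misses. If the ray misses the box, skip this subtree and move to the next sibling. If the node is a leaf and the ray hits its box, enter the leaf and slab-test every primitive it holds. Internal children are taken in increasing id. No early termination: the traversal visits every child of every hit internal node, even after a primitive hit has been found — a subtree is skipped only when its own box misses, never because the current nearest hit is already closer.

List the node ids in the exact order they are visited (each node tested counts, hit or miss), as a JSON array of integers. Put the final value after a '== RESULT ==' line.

Traverse from the root:
N0 x:[24,44] y:[112/3,151/3] z:[36,49] -> hit [112/3,44], descend [2, 10, 12, 17]
  N2 x:[53/2,37] y:[121/3,137/3] z:[36,46] -> miss, prune
  N10 x:[71/2,44] y:[112/3,130/3] z:[113/3,143/3] -> hit [113/3,130/3], descend [1, 7, 15, 16]
    N1 x:[83/2,42] y:[127/3,130/3] z:[118/3,124/3] -> miss, prune
    N7 x:[41,44] y:[113/3,122/3] z:[128/3,142/3] -> miss, prune
    N15 x:[71/2,77/2] y:[112/3,116/3] z:[113/3,42] -> hit [113/3,77/2] leaf, test {P10@t=113/3, P19(miss)}
    N16 x:[37,79/2] y:[119/3,40] z:[140/3,143/3] -> miss, prune
  N12 x:[38,85/2] y:[137/3,50] z:[113/3,47] -> miss, prune
  N17 x:[24,36] y:[122/3,151/3] z:[137/3,49] -> miss, prune

9 AABB tests over nodes [0, 2, 10, 1, 7, 15, 16, 12, 17]; 1 leaf entered; closest P10.

== RESULT ==
[0, 2, 10, 1, 7, 15, 16, 12, 17]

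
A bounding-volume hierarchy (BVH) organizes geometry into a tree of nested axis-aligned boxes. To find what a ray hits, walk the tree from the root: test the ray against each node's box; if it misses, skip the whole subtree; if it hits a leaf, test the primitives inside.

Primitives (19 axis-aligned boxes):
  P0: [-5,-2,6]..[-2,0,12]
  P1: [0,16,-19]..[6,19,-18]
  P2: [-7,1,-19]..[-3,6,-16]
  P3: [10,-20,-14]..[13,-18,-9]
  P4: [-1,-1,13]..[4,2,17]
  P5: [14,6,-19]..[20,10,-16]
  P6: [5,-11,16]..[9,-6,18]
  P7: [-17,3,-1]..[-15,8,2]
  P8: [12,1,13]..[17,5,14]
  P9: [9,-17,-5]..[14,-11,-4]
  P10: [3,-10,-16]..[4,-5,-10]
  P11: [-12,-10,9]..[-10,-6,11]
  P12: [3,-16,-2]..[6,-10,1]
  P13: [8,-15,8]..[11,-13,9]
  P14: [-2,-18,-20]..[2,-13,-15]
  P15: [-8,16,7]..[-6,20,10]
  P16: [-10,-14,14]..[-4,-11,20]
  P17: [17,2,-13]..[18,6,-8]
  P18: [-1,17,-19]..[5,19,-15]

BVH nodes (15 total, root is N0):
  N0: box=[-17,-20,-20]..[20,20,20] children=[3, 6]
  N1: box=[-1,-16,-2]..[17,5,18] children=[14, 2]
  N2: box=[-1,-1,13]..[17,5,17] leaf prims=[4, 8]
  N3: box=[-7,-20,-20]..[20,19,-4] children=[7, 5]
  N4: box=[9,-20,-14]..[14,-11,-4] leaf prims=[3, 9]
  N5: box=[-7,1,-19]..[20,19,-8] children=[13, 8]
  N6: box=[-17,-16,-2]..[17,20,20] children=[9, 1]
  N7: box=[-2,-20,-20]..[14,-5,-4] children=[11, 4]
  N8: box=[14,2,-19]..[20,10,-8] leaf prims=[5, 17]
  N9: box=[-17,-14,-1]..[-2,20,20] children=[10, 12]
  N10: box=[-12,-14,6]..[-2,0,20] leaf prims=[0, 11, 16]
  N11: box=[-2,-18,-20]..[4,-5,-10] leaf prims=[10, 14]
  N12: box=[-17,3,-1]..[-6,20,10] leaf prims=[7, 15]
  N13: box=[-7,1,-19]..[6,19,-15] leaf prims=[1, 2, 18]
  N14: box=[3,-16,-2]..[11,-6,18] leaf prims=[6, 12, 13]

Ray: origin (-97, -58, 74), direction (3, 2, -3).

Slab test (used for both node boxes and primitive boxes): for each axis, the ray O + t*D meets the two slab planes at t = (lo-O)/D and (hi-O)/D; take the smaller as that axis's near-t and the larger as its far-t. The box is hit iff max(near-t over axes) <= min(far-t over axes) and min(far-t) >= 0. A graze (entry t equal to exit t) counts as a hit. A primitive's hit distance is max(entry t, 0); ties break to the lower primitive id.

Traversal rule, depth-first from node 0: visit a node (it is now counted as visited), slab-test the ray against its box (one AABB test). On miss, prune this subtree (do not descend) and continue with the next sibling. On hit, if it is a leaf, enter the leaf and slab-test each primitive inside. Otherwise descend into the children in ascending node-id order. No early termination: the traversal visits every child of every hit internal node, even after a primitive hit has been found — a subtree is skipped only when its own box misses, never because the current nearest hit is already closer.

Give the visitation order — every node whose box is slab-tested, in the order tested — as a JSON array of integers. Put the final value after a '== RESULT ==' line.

Traverse from the root:
N0 x:[80/3,39] y:[19,39] z:[18,94/3] -> hit [80/3,94/3], descend [3, 6]
  N3 x:[30,39] y:[19,77/2] z:[26,94/3] -> hit [30,94/3], descend [5, 7]
    N5 x:[30,39] y:[59/2,77/2] z:[82/3,31] -> hit [30,31], descend [8, 13]
      N8 x:[37,39] y:[30,34] z:[82/3,31] -> miss, prune
      N13 x:[30,103/3] y:[59/2,77/2] z:[89/3,31] -> hit [30,31] leaf, test {P1(miss), P2@t=30, P18(miss)}
    N7 x:[95/3,37] y:[19,53/2] z:[26,94/3] -> miss, prune
  N6 x:[80/3,38] y:[21,39] z:[18,76/3] -> miss, prune

Visited [0, 3, 5, 8, 13, 7, 6]. Tests: 7 box, 1 leaf. Nearest: P2.

== RESULT ==
[0, 3, 5, 8, 13, 7, 6]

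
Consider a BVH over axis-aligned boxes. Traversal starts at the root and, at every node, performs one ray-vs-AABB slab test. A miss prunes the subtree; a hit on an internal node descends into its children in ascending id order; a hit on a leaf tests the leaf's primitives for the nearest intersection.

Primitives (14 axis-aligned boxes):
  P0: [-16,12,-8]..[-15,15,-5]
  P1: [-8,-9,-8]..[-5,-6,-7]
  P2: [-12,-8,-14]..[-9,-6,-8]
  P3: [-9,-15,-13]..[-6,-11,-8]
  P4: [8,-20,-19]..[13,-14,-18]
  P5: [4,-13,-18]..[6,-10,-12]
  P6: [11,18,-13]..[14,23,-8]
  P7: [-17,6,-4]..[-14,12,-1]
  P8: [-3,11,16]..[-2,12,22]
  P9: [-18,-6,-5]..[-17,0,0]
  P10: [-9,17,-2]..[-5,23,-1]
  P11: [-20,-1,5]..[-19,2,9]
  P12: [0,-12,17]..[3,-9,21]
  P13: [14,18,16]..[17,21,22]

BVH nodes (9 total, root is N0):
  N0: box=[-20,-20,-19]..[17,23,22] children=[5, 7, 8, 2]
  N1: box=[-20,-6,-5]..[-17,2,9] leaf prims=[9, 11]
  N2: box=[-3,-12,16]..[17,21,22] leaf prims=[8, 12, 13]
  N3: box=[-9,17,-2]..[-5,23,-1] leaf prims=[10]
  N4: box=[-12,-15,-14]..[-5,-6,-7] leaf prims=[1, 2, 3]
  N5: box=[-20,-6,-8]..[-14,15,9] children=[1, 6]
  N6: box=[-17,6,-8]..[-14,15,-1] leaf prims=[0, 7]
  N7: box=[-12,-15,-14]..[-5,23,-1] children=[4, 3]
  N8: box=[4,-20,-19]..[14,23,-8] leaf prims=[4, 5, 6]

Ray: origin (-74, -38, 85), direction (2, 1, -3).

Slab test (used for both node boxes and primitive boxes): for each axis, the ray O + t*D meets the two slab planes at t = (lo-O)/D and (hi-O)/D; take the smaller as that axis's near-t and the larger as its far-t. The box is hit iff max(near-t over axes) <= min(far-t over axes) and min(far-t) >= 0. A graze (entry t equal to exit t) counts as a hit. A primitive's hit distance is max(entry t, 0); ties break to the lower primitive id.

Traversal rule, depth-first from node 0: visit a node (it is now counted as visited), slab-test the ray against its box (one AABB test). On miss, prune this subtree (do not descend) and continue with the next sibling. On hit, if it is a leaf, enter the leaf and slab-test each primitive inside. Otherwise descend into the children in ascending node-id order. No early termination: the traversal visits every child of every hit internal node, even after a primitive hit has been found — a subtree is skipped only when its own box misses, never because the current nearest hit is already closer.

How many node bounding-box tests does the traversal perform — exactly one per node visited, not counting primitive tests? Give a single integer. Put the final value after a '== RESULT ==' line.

Traverse from the root:
N0 x:[27,91/2] y:[18,61] z:[21,104/3] -> hit [27,104/3], descend [2, 5, 7, 8]
  N2 x:[71/2,91/2] y:[26,59] z:[21,23] -> miss, prune
  N5 x:[27,30] y:[32,53] z:[76/3,31] -> miss, prune
  N7 x:[31,69/2] y:[23,61] z:[86/3,33] -> hit [31,33], descend [3, 4]
    N3 x:[65/2,69/2] y:[55,61] z:[86/3,29] -> miss, prune
    N4 x:[31,69/2] y:[23,32] z:[92/3,33] -> hit [31,32] leaf, test {P1(miss), P2@t=31, P3(miss)}
  N8 x:[39,44] y:[18,61] z:[31,104/3] -> miss, prune

Visited [0, 2, 5, 7, 3, 4, 8]. Tests: 7 box, 1 leaf. Nearest: P2.

== RESULT ==
7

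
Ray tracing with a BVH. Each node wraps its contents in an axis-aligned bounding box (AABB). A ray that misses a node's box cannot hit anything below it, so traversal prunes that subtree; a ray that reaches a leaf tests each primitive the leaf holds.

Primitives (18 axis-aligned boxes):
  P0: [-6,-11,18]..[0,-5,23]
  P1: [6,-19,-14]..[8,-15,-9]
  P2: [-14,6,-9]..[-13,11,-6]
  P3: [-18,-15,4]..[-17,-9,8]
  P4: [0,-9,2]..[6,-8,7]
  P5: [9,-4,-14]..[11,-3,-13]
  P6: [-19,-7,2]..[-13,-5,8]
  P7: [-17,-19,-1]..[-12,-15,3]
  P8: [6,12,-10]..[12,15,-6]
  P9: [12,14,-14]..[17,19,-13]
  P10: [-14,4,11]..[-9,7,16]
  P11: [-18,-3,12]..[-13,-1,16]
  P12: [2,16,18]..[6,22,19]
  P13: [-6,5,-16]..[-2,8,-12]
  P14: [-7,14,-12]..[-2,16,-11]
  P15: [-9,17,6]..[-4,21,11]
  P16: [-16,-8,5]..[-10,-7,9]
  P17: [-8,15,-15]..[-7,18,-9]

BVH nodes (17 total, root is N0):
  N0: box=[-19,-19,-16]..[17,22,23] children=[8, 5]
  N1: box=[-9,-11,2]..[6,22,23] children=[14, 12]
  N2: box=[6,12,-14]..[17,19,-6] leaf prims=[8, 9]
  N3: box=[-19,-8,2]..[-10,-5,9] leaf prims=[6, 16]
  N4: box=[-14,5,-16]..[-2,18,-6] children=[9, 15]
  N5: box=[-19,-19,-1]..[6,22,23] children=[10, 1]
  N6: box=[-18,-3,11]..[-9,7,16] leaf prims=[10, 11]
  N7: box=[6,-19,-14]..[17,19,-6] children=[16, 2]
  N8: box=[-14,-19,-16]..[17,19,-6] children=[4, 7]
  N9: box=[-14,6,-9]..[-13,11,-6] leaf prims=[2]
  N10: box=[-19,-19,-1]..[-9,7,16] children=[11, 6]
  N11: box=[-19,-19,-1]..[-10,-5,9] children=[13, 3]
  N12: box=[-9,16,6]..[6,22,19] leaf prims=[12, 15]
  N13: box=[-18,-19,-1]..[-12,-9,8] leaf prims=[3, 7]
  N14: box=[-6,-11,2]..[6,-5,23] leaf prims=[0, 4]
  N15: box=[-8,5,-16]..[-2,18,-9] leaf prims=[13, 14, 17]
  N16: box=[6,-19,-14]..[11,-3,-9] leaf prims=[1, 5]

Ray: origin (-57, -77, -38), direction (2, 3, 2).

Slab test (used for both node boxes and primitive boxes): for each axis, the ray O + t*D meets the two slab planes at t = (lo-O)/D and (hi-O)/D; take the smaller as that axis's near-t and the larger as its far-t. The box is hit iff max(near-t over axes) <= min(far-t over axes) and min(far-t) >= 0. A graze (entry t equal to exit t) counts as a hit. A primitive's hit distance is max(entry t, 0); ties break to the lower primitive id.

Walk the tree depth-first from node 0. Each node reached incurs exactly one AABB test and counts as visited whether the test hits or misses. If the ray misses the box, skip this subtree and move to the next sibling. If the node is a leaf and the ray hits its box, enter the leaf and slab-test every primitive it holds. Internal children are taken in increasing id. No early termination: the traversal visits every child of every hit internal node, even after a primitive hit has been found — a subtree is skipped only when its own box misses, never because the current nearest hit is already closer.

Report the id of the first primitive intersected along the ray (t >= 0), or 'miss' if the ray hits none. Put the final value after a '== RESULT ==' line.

Walk:
N0 x:[19,37] y:[58/3,33] z:[11,61/2] -> hit [58/3,61/2], descend [5, 8]
  N5 x:[19,63/2] y:[58/3,33] z:[37/2,61/2] -> hit [58/3,61/2], descend [1, 10]
    N1 x:[24,63/2] y:[22,33] z:[20,61/2] -> hit [24,61/2], descend [12, 14]
      N12 x:[24,63/2] y:[31,33] z:[22,57/2] -> miss, prune
      N14 x:[51/2,63/2] y:[22,24] z:[20,61/2] -> miss, prune
    N10 x:[19,24] y:[58/3,28] z:[37/2,27] -> hit [58/3,24], descend [6, 11]
      N6 x:[39/2,24] y:[74/3,28] z:[49/2,27] -> miss, prune
      N11 x:[19,47/2] y:[58/3,24] z:[37/2,47/2] -> hit [58/3,47/2], descend [3, 13]
        N3 x:[19,47/2] y:[23,24] z:[20,47/2] -> hit [23,47/2] leaf, test {P6(miss), P16@t=23}
        N13 x:[39/2,45/2] y:[58/3,68/3] z:[37/2,23] -> hit [39/2,45/2] leaf, test {P3(miss), P7@t=20}
  N8 x:[43/2,37] y:[58/3,32] z:[11,16] -> miss, prune

11 AABB tests over nodes [0, 5, 1, 12, 14, 10, 6, 11, 3, 13, 8]; 2 leaves entered; closest P7.

== RESULT ==
7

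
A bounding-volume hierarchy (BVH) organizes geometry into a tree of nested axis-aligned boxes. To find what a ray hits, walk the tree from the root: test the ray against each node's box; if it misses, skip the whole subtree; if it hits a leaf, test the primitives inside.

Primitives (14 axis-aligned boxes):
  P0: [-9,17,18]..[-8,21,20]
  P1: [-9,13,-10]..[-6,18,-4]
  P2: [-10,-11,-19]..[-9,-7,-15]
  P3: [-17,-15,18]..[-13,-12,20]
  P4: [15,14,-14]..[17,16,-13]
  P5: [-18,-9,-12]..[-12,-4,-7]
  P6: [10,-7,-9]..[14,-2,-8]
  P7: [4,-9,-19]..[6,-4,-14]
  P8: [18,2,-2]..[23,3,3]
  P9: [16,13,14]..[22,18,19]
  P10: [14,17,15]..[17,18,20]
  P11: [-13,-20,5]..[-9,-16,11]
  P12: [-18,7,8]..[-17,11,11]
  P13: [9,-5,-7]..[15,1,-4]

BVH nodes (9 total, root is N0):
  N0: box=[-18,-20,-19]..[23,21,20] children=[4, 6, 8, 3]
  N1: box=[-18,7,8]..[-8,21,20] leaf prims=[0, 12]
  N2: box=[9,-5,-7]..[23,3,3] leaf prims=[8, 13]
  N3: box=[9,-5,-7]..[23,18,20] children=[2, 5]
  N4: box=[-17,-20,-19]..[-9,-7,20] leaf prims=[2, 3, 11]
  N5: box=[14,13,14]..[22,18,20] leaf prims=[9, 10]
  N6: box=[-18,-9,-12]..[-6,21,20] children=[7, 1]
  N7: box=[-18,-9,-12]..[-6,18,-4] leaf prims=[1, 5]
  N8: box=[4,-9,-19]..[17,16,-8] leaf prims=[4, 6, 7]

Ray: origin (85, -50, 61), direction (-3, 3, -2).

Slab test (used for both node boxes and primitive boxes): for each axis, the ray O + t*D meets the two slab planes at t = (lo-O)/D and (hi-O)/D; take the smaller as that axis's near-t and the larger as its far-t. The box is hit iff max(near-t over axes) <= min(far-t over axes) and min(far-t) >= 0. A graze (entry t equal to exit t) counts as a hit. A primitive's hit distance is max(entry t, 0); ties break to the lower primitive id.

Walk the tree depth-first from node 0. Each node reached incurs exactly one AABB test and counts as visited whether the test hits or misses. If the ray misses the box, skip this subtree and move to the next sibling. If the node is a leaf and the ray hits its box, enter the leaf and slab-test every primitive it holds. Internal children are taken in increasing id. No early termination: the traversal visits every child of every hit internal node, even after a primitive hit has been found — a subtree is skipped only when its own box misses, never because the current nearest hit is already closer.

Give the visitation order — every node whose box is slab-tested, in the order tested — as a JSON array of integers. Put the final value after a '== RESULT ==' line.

Trace the traversal:
N0 x:[62/3,103/3] y:[10,71/3] z:[41/2,40] -> hit [62/3,71/3], descend [3, 4, 6, 8]
  N3 x:[62/3,76/3] y:[15,68/3] z:[41/2,34] -> hit [62/3,68/3], descend [2, 5]
    N2 x:[62/3,76/3] y:[15,53/3] z:[29,34] -> miss, prune
    N5 x:[21,71/3] y:[21,68/3] z:[41/2,47/2] -> hit [21,68/3] leaf, test {P9@t=21, P10@t=68/3}
  N4 x:[94/3,34] y:[10,43/3] z:[41/2,40] -> miss, prune
  N6 x:[91/3,103/3] y:[41/3,71/3] z:[41/2,73/2] -> miss, prune
  N8 x:[68/3,27] y:[41/3,22] z:[69/2,40] -> miss, prune

order=[0, 3, 2, 5, 4, 6, 8]  |boxes|=7  |leaves|=1  hit=P9

== RESULT ==
[0, 3, 2, 5, 4, 6, 8]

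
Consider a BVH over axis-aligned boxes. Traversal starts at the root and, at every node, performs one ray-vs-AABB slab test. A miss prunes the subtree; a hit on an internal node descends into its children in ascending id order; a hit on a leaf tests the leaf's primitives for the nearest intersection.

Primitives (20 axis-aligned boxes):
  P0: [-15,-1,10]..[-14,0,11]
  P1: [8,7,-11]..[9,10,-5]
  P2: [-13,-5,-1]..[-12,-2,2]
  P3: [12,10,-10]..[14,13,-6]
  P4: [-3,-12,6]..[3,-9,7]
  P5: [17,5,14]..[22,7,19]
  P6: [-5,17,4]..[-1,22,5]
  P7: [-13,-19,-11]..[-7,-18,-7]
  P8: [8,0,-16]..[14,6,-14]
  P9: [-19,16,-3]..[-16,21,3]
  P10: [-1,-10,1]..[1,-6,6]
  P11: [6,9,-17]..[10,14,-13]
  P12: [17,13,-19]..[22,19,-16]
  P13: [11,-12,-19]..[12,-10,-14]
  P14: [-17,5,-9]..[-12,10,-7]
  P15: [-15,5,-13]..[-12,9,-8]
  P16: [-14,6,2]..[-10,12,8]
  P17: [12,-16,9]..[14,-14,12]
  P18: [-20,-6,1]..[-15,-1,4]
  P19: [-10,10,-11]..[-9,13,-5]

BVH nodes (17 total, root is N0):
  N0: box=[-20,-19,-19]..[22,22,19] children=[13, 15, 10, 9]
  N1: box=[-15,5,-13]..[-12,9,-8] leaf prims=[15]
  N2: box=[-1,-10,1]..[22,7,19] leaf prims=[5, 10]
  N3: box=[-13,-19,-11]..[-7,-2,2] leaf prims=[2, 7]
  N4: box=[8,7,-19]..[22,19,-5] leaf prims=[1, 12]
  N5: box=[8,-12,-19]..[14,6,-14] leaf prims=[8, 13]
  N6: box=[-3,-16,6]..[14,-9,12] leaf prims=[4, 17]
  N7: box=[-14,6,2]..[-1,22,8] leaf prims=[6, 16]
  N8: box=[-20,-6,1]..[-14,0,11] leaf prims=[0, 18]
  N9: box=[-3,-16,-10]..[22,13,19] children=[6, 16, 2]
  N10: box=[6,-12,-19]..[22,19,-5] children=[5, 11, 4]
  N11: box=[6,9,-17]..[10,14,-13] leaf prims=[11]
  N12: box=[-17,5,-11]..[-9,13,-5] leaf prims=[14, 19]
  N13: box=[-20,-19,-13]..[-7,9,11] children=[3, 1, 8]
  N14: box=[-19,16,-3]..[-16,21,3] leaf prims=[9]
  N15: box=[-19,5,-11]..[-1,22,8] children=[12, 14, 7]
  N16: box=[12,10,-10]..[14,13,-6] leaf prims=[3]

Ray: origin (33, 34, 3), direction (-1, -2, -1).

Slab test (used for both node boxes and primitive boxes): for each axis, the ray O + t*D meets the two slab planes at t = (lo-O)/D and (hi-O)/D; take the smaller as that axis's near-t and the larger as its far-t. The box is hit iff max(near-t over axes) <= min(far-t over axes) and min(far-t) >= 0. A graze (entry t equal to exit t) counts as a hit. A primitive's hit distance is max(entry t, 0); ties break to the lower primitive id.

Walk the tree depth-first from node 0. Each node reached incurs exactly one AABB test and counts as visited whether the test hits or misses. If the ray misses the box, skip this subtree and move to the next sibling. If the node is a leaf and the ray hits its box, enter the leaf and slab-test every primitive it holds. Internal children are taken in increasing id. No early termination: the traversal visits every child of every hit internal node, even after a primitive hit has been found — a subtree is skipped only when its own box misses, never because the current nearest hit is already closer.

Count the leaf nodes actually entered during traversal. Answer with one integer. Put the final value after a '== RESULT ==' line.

Traverse from the root:
N0 x:[11,53] y:[6,53/2] z:[-16,22] -> hit [11,22], descend [9, 10, 13, 15]
  N9 x:[11,36] y:[21/2,25] z:[-16,13] -> hit [11,13], descend [2, 6, 16]
    N2 x:[11,34] y:[27/2,22] z:[-16,2] -> miss, prune
    N6 x:[19,36] y:[43/2,25] z:[-9,-3] -> miss, prune
    N16 x:[19,21] y:[21/2,12] z:[9,13] -> miss, prune
  N10 x:[11,27] y:[15/2,23] z:[8,22] -> hit [11,22], descend [4, 5, 11]
    N4 x:[11,25] y:[15/2,27/2] z:[8,22] -> hit [11,27/2] leaf, test {P1(miss), P12(miss)}
    N5 x:[19,25] y:[14,23] z:[17,22] -> hit [19,22] leaf, test {P8(miss), P13@t=22}
    N11 x:[23,27] y:[10,25/2] z:[16,20] -> miss, prune
  N13 x:[40,53] y:[25/2,53/2] z:[-8,16] -> miss, prune
  N15 x:[34,52] y:[6,29/2] z:[-5,14] -> miss, prune

11 AABB tests over nodes [0, 9, 2, 6, 16, 10, 4, 5, 11, 13, 15]; 2 leaves entered; closest P13.

== RESULT ==
2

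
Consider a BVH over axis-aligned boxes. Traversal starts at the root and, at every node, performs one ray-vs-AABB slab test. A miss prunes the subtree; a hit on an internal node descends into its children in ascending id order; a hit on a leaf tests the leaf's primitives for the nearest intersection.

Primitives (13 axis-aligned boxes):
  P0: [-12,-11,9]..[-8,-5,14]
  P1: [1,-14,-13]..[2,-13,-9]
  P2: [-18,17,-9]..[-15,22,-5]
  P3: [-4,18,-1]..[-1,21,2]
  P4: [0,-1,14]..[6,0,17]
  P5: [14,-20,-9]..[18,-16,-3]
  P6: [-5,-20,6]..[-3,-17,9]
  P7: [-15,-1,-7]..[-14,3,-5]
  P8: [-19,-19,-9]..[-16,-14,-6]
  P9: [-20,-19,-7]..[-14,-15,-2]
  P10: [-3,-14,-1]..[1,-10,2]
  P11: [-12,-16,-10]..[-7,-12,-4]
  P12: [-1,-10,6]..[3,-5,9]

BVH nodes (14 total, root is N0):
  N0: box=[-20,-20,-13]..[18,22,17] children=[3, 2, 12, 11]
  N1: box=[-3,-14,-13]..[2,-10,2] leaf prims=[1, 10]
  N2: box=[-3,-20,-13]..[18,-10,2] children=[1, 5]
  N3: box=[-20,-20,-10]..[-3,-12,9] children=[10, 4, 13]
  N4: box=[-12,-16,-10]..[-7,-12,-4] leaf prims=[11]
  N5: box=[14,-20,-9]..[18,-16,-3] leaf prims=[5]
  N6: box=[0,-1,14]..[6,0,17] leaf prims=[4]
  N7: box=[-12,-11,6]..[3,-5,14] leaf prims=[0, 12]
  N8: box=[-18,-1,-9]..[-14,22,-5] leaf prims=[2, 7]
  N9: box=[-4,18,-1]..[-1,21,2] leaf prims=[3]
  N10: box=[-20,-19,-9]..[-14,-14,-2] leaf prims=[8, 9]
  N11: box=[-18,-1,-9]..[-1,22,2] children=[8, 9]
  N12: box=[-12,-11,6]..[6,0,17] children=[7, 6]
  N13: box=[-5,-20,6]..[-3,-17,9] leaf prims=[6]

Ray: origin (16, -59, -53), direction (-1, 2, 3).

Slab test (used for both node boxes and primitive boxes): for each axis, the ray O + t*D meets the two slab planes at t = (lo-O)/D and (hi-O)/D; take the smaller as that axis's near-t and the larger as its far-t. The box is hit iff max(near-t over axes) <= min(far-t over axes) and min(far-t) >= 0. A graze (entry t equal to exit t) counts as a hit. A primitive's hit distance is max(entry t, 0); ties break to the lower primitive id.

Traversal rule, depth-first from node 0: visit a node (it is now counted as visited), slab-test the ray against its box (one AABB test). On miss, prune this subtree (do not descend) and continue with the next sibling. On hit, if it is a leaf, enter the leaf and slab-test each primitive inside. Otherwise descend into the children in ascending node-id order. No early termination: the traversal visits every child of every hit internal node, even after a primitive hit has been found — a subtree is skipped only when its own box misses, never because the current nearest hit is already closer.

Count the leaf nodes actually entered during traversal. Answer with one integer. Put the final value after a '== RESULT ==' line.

Trace the traversal:
N0 x:[-2,36] y:[39/2,81/2] z:[40/3,70/3] -> hit [39/2,70/3], descend [2, 3, 11, 12]
  N2 x:[-2,19] y:[39/2,49/2] z:[40/3,55/3] -> miss, prune
  N3 x:[19,36] y:[39/2,47/2] z:[43/3,62/3] -> hit [39/2,62/3], descend [4, 10, 13]
    N4 x:[23,28] y:[43/2,47/2] z:[43/3,49/3] -> miss, prune
    N10 x:[30,36] y:[20,45/2] z:[44/3,17] -> miss, prune
    N13 x:[19,21] y:[39/2,21] z:[59/3,62/3] -> hit [59/3,62/3] leaf, test {P6@t=59/3}
  N11 x:[17,34] y:[29,81/2] z:[44/3,55/3] -> miss, prune
  N12 x:[10,28] y:[24,59/2] z:[59/3,70/3] -> miss, prune

8 AABB tests over nodes [0, 2, 3, 4, 10, 13, 11, 12]; 1 leaf entered; closest P6.

== RESULT ==
1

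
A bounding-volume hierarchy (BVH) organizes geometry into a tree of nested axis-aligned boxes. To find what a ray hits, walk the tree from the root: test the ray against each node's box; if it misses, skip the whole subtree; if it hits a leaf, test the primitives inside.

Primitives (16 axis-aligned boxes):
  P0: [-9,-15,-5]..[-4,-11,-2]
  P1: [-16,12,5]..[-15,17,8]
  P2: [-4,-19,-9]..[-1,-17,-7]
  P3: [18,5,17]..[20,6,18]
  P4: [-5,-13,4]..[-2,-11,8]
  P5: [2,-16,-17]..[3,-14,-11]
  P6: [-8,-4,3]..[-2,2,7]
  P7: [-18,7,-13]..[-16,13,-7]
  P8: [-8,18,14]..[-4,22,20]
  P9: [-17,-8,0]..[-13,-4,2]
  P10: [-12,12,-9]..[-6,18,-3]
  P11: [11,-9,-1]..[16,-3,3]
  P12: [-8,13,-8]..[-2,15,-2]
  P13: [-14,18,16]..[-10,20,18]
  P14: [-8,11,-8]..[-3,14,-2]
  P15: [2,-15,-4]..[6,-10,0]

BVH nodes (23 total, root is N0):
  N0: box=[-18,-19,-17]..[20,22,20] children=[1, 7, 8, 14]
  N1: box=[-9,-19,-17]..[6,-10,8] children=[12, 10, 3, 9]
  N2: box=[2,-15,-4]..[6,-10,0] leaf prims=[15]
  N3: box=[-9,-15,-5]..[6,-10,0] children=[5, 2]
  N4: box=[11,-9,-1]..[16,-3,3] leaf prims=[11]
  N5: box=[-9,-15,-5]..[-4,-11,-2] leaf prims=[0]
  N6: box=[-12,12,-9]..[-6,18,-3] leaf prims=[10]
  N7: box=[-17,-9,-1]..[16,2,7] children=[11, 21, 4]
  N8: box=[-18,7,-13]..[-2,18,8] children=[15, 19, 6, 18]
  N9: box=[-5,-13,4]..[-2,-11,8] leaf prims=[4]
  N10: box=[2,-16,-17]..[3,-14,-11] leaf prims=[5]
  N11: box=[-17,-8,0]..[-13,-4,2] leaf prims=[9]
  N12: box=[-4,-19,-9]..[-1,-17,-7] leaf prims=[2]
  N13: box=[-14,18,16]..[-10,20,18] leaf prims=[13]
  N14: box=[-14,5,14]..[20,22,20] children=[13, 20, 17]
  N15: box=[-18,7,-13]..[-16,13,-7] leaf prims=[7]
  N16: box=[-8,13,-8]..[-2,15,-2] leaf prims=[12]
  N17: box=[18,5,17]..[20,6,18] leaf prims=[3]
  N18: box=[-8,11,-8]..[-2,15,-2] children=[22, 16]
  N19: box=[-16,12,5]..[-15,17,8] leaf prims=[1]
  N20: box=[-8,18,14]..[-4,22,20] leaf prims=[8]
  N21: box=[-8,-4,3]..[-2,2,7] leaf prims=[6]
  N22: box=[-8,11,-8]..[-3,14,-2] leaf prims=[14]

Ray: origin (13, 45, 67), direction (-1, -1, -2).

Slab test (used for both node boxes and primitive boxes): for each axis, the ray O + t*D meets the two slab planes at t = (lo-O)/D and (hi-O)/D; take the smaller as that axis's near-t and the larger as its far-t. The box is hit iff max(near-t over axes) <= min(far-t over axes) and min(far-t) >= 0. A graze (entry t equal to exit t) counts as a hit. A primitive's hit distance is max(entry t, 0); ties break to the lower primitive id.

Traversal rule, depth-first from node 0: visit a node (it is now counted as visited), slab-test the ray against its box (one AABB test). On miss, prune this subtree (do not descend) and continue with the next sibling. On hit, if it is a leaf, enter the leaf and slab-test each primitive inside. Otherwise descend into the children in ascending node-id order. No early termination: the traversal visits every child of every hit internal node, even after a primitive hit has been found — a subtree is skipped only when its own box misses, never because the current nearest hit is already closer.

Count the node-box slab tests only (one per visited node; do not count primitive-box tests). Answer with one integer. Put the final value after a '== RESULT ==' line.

Walk:
N0 x:[-7,31] y:[23,64] z:[47/2,42] -> hit [47/2,31], descend [1, 7, 8, 14]
  N1 x:[7,22] y:[55,64] z:[59/2,42] -> miss, prune
  N7 x:[-3,30] y:[43,54] z:[30,34] -> miss, prune
  N8 x:[15,31] y:[27,38] z:[59/2,40] -> hit [59/2,31], descend [6, 15, 18, 19]
    N6 x:[19,25] y:[27,33] z:[35,38] -> miss, prune
    N15 x:[29,31] y:[32,38] z:[37,40] -> miss, prune
    N18 x:[15,21] y:[30,34] z:[69/2,75/2] -> miss, prune
    N19 x:[28,29] y:[28,33] z:[59/2,31] -> miss, prune
  N14 x:[-7,27] y:[23,40] z:[47/2,53/2] -> hit [47/2,53/2], descend [13, 17, 20]
    N13 x:[23,27] y:[25,27] z:[49/2,51/2] -> hit [25,51/2] leaf, test {P13@t=25}
    N17 x:[-7,-5] y:[39,40] z:[49/2,25] -> miss, prune
    N20 x:[17,21] y:[23,27] z:[47/2,53/2] -> miss, prune

Summary -> nodes [0, 1, 7, 8, 6, 15, 18, 19, 14, 13, 17, 20]; box-tests=12; leaf-entries=1; first=P13

== RESULT ==
12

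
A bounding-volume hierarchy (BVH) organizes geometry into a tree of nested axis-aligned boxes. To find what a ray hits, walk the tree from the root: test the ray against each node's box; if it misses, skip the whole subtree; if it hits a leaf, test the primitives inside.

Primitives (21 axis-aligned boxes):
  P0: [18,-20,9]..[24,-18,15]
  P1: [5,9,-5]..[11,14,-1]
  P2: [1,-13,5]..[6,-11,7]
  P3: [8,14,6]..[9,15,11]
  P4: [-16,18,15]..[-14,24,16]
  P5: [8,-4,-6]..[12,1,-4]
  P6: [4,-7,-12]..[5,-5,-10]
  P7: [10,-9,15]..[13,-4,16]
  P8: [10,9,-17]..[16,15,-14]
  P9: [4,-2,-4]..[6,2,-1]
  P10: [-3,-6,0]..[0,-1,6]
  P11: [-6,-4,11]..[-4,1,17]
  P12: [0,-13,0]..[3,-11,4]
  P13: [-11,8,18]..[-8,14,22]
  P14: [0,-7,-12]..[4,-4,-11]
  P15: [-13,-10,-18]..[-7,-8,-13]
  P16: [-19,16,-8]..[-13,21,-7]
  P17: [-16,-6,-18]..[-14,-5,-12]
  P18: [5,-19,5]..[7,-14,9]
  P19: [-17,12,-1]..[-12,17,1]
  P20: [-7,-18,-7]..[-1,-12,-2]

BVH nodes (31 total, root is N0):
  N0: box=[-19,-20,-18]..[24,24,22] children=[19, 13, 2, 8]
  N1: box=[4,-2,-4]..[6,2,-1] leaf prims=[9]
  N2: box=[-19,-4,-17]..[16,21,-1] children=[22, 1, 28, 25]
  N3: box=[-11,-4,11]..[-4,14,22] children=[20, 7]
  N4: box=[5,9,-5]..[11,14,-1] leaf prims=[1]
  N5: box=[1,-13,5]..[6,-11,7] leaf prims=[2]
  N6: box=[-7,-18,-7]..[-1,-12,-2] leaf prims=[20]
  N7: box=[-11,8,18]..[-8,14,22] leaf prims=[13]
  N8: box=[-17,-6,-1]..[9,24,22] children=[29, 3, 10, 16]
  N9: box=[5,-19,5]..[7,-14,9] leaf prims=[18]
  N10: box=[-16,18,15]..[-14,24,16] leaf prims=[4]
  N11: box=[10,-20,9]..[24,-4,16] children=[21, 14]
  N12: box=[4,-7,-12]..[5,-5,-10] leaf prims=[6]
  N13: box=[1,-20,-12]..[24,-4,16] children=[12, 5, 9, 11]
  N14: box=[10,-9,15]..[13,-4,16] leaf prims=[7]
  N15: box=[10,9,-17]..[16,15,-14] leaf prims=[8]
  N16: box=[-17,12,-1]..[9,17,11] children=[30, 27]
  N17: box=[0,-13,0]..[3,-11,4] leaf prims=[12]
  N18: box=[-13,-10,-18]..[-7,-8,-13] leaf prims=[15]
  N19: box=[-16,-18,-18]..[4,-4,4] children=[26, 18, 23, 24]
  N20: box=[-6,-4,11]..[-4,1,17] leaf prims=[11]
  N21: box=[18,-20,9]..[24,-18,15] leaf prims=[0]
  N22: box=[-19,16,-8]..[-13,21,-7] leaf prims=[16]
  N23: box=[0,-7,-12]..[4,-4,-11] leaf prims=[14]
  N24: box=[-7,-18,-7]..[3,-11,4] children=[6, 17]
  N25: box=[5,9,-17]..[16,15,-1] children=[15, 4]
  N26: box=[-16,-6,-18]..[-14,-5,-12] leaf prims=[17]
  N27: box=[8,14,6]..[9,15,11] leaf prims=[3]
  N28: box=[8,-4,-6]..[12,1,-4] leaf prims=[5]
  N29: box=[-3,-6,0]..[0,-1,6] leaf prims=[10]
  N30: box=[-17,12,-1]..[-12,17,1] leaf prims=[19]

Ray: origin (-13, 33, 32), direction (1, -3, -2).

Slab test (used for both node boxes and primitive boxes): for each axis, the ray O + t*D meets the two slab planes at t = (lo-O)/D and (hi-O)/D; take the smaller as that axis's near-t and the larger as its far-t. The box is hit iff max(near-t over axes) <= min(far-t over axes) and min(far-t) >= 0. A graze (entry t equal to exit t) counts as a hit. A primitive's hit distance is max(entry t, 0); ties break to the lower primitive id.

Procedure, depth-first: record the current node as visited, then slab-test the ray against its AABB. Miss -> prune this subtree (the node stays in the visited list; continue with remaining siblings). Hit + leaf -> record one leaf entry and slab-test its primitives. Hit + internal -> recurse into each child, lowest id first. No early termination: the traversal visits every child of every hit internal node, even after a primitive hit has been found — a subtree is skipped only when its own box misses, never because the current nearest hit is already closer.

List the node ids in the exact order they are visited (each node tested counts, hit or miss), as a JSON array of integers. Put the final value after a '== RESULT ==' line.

Trace the traversal:
N0 x:[-6,37] y:[3,53/3] z:[5,25] -> hit [5,53/3], descend [2, 8, 13, 19]
  N2 x:[-6,29] y:[4,37/3] z:[33/2,49/2] -> miss, prune
  N8 x:[-4,22] y:[3,13] z:[5,33/2] -> hit [5,13], descend [3, 10, 16, 29]
    N3 x:[2,9] y:[19/3,37/3] z:[5,21/2] -> hit [19/3,9], descend [7, 20]
      N7 x:[2,5] y:[19/3,25/3] z:[5,7] -> miss, prune
      N20 x:[7,9] y:[32/3,37/3] z:[15/2,21/2] -> miss, prune
    N10 x:[-3,-1] y:[3,5] z:[8,17/2] -> miss, prune
    N16 x:[-4,22] y:[16/3,7] z:[21/2,33/2] -> miss, prune
    N29 x:[10,13] y:[34/3,13] z:[13,16] -> hit [13,13] leaf, test {P10@t=13}
  N13 x:[14,37] y:[37/3,53/3] z:[8,22] -> hit [14,53/3], descend [5, 9, 11, 12]
    N5 x:[14,19] y:[44/3,46/3] z:[25/2,27/2] -> miss, prune
    N9 x:[18,20] y:[47/3,52/3] z:[23/2,27/2] -> miss, prune
    N11 x:[23,37] y:[37/3,53/3] z:[8,23/2] -> miss, prune
    N12 x:[17,18] y:[38/3,40/3] z:[21,22] -> miss, prune
  N19 x:[-3,17] y:[37/3,17] z:[14,25] -> hit [14,17], descend [18, 23, 24, 26]
    N18 x:[0,6] y:[41/3,43/3] z:[45/2,25] -> miss, prune
    N23 x:[13,17] y:[37/3,40/3] z:[43/2,22] -> miss, prune
    N24 x:[6,16] y:[44/3,17] z:[14,39/2] -> hit [44/3,16], descend [6, 17]
      N6 x:[6,12] y:[15,17] z:[17,39/2] -> miss, prune
      N17 x:[13,16] y:[44/3,46/3] z:[14,16] -> hit [44/3,46/3] leaf, test {P12@t=44/3}
    N26 x:[-3,-1] y:[38/3,13] z:[22,25] -> miss, prune

Visited [0, 2, 8, 3, 7, 20, 10, 16, 29, 13, 5, 9, 11, 12, 19, 18, 23, 24, 6, 17, 26]. Tests: 21 box, 2 leaf. Nearest: P10.

== RESULT ==
[0, 2, 8, 3, 7, 20, 10, 16, 29, 13, 5, 9, 11, 12, 19, 18, 23, 24, 6, 17, 26]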